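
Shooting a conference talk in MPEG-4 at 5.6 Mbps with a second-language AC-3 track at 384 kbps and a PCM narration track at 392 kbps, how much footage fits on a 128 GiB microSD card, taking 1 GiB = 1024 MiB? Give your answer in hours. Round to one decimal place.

47.9 hours

Audio total: 384 + 392 = 776 kbps = 0.776 Mbps.
Total bitrate: 5.6 + 0.776 = 6.376 Mbps.
Capacity: 128 GiB = 1,099,512 Mb.
Recording time: 1,099,512 / 6.376 = 172,445 s ≈ 47.9 hours.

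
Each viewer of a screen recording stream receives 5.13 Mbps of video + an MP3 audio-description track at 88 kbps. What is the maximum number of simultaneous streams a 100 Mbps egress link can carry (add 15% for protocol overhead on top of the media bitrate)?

16

Audio: 88 kbps = 0.088 Mbps.
Per-viewer media rate: 5.218 Mbps.
On the wire with 15% overhead: 6.001 Mbps.
100 Mbps = 100.0 Mbps; 100.0 / 6.001 = 16.66 → 16 viewers.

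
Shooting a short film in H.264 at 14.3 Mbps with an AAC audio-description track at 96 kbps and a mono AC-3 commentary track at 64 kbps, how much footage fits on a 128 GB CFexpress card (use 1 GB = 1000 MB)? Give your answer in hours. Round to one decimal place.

Audio total: 96 + 64 = 160 kbps = 0.160 Mbps.
Total bitrate: 14.3 + 0.160 = 14.460 Mbps.
Capacity: 128 GB = 1,024,000 Mb.
Recording time: 1,024,000 / 14.460 = 70,816 s ≈ 19.7 hours.

19.7 hours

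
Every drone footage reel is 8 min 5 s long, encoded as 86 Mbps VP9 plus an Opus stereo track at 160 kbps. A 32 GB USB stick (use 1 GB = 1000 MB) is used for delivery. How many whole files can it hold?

6

8 min 5 s = 485 s
Audio: 160 kbps = 0.160 Mbps.
Total bitrate: 86.160 Mbps.
Per item: 86.160 Mbps × 485 s = 41,788 Mb = 5,223 MB.
Capacity: 32 GB = 256,000 Mb; 6.13 items → 6 complete.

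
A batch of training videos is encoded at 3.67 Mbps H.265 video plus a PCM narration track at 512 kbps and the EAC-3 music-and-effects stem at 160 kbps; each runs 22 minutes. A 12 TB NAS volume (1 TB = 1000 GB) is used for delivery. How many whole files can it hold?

22 min = 1320 s
Audio total: 512 + 160 = 672 kbps = 0.672 Mbps.
Total bitrate: 4.342 Mbps.
Per item: 4.342 Mbps × 1320 s = 5,731 Mb = 716.4 MB.
Capacity: 12 TB = 96,000,000 Mb; 16749.72 items → 16749 complete.

16749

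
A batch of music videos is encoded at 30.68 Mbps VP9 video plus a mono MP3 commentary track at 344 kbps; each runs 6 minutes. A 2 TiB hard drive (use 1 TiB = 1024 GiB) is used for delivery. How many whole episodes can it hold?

6 min = 360 s
Audio: 344 kbps = 0.344 Mbps.
Total bitrate: 31.024 Mbps.
Per item: 31.024 Mbps × 360 s = 11,169 Mb = 1,396 MB.
Capacity: 2 TiB = 17,592,186 Mb; 1575.14 items → 1575 complete.

1575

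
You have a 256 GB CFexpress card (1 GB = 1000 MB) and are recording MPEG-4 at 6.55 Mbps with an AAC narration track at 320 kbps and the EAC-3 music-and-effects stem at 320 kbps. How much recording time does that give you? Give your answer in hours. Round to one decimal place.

79.1 hours

Audio total: 320 + 320 = 640 kbps = 0.640 Mbps.
Total bitrate: 6.55 + 0.640 = 7.190 Mbps.
Capacity: 256 GB = 2,048,000 Mb.
Recording time: 2,048,000 / 7.190 = 284,840 s ≈ 79.1 hours.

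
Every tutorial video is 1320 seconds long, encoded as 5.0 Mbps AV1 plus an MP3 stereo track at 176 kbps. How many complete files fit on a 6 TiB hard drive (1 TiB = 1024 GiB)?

Audio: 176 kbps = 0.176 Mbps.
Total bitrate: 5.176 Mbps.
Per item: 5.176 Mbps × 1320 s = 6,832 Mb = 854.0 MB.
Capacity: 6 TiB = 52,776,558 Mb; 7724.54 items → 7724 complete.

7724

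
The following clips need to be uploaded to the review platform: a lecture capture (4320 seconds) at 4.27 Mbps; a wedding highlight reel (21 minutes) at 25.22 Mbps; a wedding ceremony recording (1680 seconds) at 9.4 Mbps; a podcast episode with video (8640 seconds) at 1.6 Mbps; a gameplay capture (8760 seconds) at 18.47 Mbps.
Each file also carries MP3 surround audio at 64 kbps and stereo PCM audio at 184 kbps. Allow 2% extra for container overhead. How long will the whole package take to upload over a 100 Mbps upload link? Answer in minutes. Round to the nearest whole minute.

42 minutes

Audio total: 64 + 184 = 248 kbps = 0.248 Mbps.
lecture capture: 4.518 Mbps × 4320 s × 1.02 = 19908.1 Mb
wedding highlight reel: 25.468 Mbps × 1260 s × 1.02 = 32731.5 Mb
wedding ceremony recording: 9.648 Mbps × 1680 s × 1.02 = 16532.8 Mb
podcast episode with video: 1.848 Mbps × 8640 s × 1.02 = 16286.1 Mb
gameplay capture: 18.718 Mbps × 8760 s × 1.02 = 167249.1 Mb
Total: 252707.5 Mb = 31588.4 MB.
At 100 Mbps: 252707.5 / 100 = 2527 s ≈ 42.1 minutes.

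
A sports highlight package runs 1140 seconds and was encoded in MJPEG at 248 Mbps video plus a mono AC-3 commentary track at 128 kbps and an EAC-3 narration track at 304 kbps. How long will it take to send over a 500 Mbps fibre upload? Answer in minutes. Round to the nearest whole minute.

9 minutes

Audio total: 128 + 304 = 432 kbps = 0.432 Mbps.
Total bitrate: 248.432 Mbps.
File: 248.432 Mbps × 1140 s = 283212.5 Mb.
At 500 Mbps: 283212.5 / 500 = 566.4 s ≈ 9.44 minutes.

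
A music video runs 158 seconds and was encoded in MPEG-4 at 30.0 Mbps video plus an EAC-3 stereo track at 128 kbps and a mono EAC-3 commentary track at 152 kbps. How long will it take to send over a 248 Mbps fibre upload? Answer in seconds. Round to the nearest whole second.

19 seconds

Audio total: 128 + 152 = 280 kbps = 0.280 Mbps.
Total bitrate: 30.280 Mbps.
File: 30.280 Mbps × 158 s = 4784.2 Mb.
At 248 Mbps: 4784.2 / 248 = 19.3 s ≈ 19.3 seconds.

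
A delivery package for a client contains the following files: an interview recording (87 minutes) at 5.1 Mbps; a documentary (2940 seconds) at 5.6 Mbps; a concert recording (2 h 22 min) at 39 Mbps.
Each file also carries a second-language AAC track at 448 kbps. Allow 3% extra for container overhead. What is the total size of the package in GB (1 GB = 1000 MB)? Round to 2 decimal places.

49.29 GB

Audio: 448 kbps = 0.448 Mbps.
interview recording: 5.548 Mbps × 5220 s × 1.03 = 29829.4 Mb
documentary: 6.048 Mbps × 2940 s × 1.03 = 18314.6 Mb
concert recording: 39.448 Mbps × 8520 s × 1.03 = 346179.9 Mb
Total: 394323.8 Mb = 49290.5 MB.
= 49.29 GB.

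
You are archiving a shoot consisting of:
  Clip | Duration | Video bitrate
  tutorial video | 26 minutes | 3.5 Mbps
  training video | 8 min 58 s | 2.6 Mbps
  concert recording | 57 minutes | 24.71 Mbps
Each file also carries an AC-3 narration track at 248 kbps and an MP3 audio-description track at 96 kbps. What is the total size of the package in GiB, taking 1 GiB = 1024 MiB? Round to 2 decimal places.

Audio total: 248 + 96 = 344 kbps = 0.344 Mbps.
tutorial video: 3.844 Mbps × 1560 s = 5996.6 Mb
training video: 2.944 Mbps × 538 s = 1583.9 Mb
concert recording: 25.054 Mbps × 3420 s = 85684.7 Mb
Total: 93265.2 Mb = 11658.1 MB.
= 10.86 GiB.

10.86 GiB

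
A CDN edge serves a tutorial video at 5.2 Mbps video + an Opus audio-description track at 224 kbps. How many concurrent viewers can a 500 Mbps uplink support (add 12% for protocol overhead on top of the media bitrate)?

82

Audio: 224 kbps = 0.224 Mbps.
Per-viewer media rate: 5.424 Mbps.
On the wire with 12% overhead: 6.075 Mbps.
500 Mbps = 500.0 Mbps; 500.0 / 6.075 = 82.31 → 82 viewers.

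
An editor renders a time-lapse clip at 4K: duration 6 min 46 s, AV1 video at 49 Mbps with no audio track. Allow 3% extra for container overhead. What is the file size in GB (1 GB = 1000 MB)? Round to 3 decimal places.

2.561 GB

6 min 46 s = 406 s
Total bitrate: 49 Mbps.
Stream data: 49.000 Mbps × 406 s = 19894.0 Mb.
With 3% container overhead: ×1.03.
20,491 Mb ÷ 8 = 2,561 MB → 2.561 GB.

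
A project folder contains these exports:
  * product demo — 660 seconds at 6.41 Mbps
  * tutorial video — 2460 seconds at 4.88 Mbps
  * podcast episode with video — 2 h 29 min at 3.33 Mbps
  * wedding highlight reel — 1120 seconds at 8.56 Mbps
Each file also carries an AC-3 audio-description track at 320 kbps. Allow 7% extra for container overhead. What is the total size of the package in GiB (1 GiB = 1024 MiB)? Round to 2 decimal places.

Audio: 320 kbps = 0.320 Mbps.
product demo: 6.730 Mbps × 660 s × 1.07 = 4752.7 Mb
tutorial video: 5.200 Mbps × 2460 s × 1.07 = 13687.4 Mb
podcast episode with video: 3.650 Mbps × 8940 s × 1.07 = 34915.2 Mb
wedding highlight reel: 8.880 Mbps × 1120 s × 1.07 = 10641.8 Mb
Total: 63997.1 Mb = 7999.6 MB.
= 7.450 GiB.

7.45 GiB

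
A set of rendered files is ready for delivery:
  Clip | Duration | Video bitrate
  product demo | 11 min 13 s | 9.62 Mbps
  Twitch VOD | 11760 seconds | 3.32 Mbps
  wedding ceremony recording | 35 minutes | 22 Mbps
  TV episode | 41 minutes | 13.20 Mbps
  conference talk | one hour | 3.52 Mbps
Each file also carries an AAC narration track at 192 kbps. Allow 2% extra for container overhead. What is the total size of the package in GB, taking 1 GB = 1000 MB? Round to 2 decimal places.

Audio: 192 kbps = 0.192 Mbps.
product demo: 9.812 Mbps × 673 s × 1.02 = 6735.5 Mb
Twitch VOD: 3.512 Mbps × 11760 s × 1.02 = 42127.1 Mb
wedding ceremony recording: 22.192 Mbps × 2100 s × 1.02 = 47535.3 Mb
TV episode: 13.392 Mbps × 2460 s × 1.02 = 33603.2 Mb
conference talk: 3.712 Mbps × 3600 s × 1.02 = 13630.5 Mb
Total: 143631.6 Mb = 17954.0 MB.
= 17.95 GB.

17.95 GB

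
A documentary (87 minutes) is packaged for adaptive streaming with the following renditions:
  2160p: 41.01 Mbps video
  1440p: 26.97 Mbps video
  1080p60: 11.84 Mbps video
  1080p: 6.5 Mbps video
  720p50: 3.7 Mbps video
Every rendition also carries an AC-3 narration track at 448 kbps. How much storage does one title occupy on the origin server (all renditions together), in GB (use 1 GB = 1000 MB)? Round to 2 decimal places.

60.20 GB

87 min = 5220 s
Audio: 448 kbps = 0.448 Mbps.
Sum of rendition bitrates: (41.01+0.448) + (26.97+0.448) + (11.84+0.448) + (6.5+0.448) + (3.7+0.448) = 92.260 Mbps.
× 5220 s = 481,597 Mb = 60,200 MB = 60.20 GB.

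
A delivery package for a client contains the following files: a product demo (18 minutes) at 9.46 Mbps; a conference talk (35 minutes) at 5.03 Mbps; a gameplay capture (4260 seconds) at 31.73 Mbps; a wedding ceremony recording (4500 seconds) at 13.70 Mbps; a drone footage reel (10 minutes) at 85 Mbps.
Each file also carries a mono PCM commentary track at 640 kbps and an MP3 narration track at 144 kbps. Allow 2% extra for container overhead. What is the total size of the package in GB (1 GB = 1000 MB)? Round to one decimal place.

Audio total: 640 + 144 = 784 kbps = 0.784 Mbps.
product demo: 10.244 Mbps × 1080 s × 1.02 = 11284.8 Mb
conference talk: 5.814 Mbps × 2100 s × 1.02 = 12453.6 Mb
gameplay capture: 32.514 Mbps × 4260 s × 1.02 = 141279.8 Mb
wedding ceremony recording: 14.484 Mbps × 4500 s × 1.02 = 66481.6 Mb
drone footage reel: 85.784 Mbps × 600 s × 1.02 = 52499.8 Mb
Total: 283999.6 Mb = 35499.9 MB.
= 35.50 GB.

35.5 GB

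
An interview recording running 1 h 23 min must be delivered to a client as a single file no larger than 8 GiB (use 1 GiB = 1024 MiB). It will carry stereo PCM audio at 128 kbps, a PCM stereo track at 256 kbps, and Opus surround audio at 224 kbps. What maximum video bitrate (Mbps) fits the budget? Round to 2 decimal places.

13.19 Mbps

Budget: 8 GiB = 68719.5 Mb.
1 h 23 min = 83 min = 4980 s
Total bitrate budget: 68719.5 Mb / 4980 s = 13.799 Mbps.
Audio total: 128 + 256 + 224 = 608 kbps = 0.608 Mbps.
Video: 13.799 − 0.608 = 13.191 Mbps.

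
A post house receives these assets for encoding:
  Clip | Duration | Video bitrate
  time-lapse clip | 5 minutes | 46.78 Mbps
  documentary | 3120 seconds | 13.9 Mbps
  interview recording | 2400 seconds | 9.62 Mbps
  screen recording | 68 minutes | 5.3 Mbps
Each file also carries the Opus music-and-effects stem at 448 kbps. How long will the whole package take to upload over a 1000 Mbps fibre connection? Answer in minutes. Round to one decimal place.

1.8 minutes

Audio: 448 kbps = 0.448 Mbps.
time-lapse clip: 47.228 Mbps × 300 s = 14168.4 Mb
documentary: 14.348 Mbps × 3120 s = 44765.8 Mb
interview recording: 10.068 Mbps × 2400 s = 24163.2 Mb
screen recording: 5.748 Mbps × 4080 s = 23451.8 Mb
Total: 106549.2 Mb = 13318.6 MB.
At 1000 Mbps: 106549.2 / 1000 = 107 s ≈ 1.78 minutes.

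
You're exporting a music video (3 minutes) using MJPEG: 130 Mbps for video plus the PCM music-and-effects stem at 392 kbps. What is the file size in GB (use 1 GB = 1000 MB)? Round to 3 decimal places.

2.934 GB

3 min = 180 s
Audio: 392 kbps = 0.392 Mbps.
Total bitrate: 130 + 0.392 = 130.392 Mbps.
Stream data: 130.392 Mbps × 180 s = 23470.6 Mb.
23,471 Mb ÷ 8 = 2,934 MB → 2.934 GB.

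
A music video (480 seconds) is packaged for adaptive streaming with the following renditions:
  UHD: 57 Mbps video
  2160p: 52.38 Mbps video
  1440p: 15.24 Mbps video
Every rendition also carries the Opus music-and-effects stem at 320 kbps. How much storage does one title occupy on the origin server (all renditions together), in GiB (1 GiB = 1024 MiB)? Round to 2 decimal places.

7.02 GiB

Audio: 320 kbps = 0.320 Mbps.
Sum of rendition bitrates: (57+0.320) + (52.38+0.320) + (15.24+0.320) = 125.580 Mbps.
× 480 s = 60,278 Mb = 7,535 MB = 7.017 GiB.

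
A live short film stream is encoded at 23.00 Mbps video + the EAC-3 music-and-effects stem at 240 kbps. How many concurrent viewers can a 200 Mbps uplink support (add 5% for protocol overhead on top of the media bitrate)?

8

Audio: 240 kbps = 0.240 Mbps.
Per-viewer media rate: 23.240 Mbps.
On the wire with 5% overhead: 24.402 Mbps.
200 Mbps = 200.0 Mbps; 200.0 / 24.402 = 8.20 → 8 viewers.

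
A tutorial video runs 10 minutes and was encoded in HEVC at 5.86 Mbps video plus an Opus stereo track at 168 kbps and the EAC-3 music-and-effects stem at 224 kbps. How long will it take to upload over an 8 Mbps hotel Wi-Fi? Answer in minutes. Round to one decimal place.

7.8 minutes

10 min = 600 s
Audio total: 168 + 224 = 392 kbps = 0.392 Mbps.
Total bitrate: 6.252 Mbps.
File: 6.252 Mbps × 600 s = 3751.2 Mb.
At 8 Mbps: 3751.2 / 8 = 468.9 s ≈ 7.82 minutes.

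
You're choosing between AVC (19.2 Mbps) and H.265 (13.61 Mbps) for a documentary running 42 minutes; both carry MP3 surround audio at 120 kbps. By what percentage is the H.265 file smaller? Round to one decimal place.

28.9%

42 min = 2520 s
Audio: 120 kbps = 0.120 Mbps.
AVC: 19.320 Mbps × 2520 s = 48686.4 Mb = 6.086 GB.
H.265: 13.730 Mbps × 2520 s = 34599.6 Mb = 4.325 GB.
Reduction: (1 − 4.325/6.086) × 100 = 28.93%.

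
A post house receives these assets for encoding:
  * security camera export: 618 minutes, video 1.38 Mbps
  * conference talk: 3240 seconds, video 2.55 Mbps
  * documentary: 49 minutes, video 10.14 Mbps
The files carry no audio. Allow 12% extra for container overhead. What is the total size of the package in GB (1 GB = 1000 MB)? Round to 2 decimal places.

security camera export: 1.380 Mbps × 37080 s × 1.12 = 57310.8 Mb
conference talk: 2.550 Mbps × 3240 s × 1.12 = 9253.4 Mb
documentary: 10.140 Mbps × 2940 s × 1.12 = 33389.0 Mb
Total: 99953.3 Mb = 12494.2 MB.
= 12.49 GB.

12.49 GB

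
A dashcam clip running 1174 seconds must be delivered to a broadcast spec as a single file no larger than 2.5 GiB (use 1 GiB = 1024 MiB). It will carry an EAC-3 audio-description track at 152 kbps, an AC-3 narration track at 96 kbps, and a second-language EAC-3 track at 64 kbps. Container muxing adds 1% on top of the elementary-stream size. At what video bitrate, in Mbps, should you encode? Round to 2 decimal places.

17.80 Mbps

Budget: 2.5 GiB = 21474.8 Mb.
Stream payload after overhead: 21474.8 / 1.01 = 21262.2 Mb.
Total bitrate budget: 21262.2 Mb / 1174 s = 18.111 Mbps.
Audio total: 152 + 96 + 64 = 312 kbps = 0.312 Mbps.
Video: 18.111 − 0.312 = 17.799 Mbps.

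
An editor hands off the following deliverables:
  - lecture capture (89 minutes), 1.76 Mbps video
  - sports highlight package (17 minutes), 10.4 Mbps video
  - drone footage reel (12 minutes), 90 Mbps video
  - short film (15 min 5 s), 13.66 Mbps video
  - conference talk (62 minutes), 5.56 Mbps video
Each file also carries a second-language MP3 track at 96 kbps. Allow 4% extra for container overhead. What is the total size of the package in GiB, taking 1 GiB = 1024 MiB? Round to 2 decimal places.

14.40 GiB

Audio: 96 kbps = 0.096 Mbps.
lecture capture: 1.856 Mbps × 5340 s × 1.04 = 10307.5 Mb
sports highlight package: 10.496 Mbps × 1020 s × 1.04 = 11134.2 Mb
drone footage reel: 90.096 Mbps × 720 s × 1.04 = 67463.9 Mb
short film: 13.756 Mbps × 905 s × 1.04 = 12947.1 Mb
conference talk: 5.656 Mbps × 3720 s × 1.04 = 21881.9 Mb
Total: 123734.6 Mb = 15466.8 MB.
= 14.40 GiB.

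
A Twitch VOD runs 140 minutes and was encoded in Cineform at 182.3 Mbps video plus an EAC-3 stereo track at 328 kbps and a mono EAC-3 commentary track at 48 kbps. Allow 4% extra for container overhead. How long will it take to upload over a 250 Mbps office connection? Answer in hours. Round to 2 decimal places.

140 min = 8400 s
Audio total: 328 + 48 = 376 kbps = 0.376 Mbps.
Total bitrate: 182.676 Mbps.
File: 182.676 Mbps × 8400 s = 1534478.4 Mb.
With 4% container overhead: ×1.04. → 1595857.5 Mb.
At 250 Mbps: 1595857.5 / 250 = 6383.4 s ≈ 1.77 hours.

1.77 hours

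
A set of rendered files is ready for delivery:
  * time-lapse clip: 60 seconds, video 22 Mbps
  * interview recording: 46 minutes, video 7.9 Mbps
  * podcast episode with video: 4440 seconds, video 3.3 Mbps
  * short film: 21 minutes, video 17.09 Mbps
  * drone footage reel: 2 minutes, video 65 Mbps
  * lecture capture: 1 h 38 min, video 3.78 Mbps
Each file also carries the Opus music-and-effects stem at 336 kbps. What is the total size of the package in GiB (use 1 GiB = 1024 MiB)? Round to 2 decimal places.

10.97 GiB

Audio: 336 kbps = 0.336 Mbps.
time-lapse clip: 22.336 Mbps × 60 s = 1340.2 Mb
interview recording: 8.236 Mbps × 2760 s = 22731.4 Mb
podcast episode with video: 3.636 Mbps × 4440 s = 16143.8 Mb
short film: 17.426 Mbps × 1260 s = 21956.8 Mb
drone footage reel: 65.336 Mbps × 120 s = 7840.3 Mb
lecture capture: 4.116 Mbps × 5880 s = 24202.1 Mb
Total: 94214.5 Mb = 11776.8 MB.
= 10.97 GiB.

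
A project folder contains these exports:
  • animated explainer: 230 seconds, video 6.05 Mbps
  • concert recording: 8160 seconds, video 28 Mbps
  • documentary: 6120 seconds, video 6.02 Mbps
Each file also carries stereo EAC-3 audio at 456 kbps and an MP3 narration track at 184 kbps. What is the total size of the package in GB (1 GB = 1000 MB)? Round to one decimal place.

Audio total: 456 + 184 = 640 kbps = 0.640 Mbps.
animated explainer: 6.690 Mbps × 230 s = 1538.7 Mb
concert recording: 28.640 Mbps × 8160 s = 233702.4 Mb
documentary: 6.660 Mbps × 6120 s = 40759.2 Mb
Total: 276000.3 Mb = 34500.0 MB.
= 34.50 GB.

34.5 GB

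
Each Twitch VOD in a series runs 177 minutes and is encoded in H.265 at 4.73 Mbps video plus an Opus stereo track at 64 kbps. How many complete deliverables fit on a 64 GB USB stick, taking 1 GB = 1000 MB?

177 min = 10620 s
Audio: 64 kbps = 0.064 Mbps.
Total bitrate: 4.794 Mbps.
Per item: 4.794 Mbps × 10620 s = 50,912 Mb = 6,364 MB.
Capacity: 64 GB = 512,000 Mb; 10.06 items → 10 complete.

10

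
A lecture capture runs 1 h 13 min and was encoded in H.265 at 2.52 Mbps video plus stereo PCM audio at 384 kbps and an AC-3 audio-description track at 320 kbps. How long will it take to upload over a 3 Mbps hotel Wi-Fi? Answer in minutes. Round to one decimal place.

78.5 minutes

1 h 13 min = 73 min = 4380 s
Audio total: 384 + 320 = 704 kbps = 0.704 Mbps.
Total bitrate: 3.224 Mbps.
File: 3.224 Mbps × 4380 s = 14121.1 Mb.
At 3 Mbps: 14121.1 / 3 = 4707.0 s ≈ 78.5 minutes.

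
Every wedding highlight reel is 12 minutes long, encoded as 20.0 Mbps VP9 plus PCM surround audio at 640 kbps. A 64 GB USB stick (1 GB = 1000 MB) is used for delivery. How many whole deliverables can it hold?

34

12 min = 720 s
Audio: 640 kbps = 0.640 Mbps.
Total bitrate: 20.640 Mbps.
Per item: 20.640 Mbps × 720 s = 14,861 Mb = 1,858 MB.
Capacity: 64 GB = 512,000 Mb; 34.45 items → 34 complete.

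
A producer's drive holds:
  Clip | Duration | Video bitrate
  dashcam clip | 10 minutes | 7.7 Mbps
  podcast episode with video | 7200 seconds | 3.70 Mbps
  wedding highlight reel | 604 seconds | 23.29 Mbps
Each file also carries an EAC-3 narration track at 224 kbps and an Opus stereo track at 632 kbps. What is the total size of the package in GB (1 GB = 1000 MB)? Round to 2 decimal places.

6.57 GB

Audio total: 224 + 632 = 856 kbps = 0.856 Mbps.
dashcam clip: 8.556 Mbps × 600 s = 5133.6 Mb
podcast episode with video: 4.556 Mbps × 7200 s = 32803.2 Mb
wedding highlight reel: 24.146 Mbps × 604 s = 14584.2 Mb
Total: 52521.0 Mb = 6565.1 MB.
= 6.565 GB.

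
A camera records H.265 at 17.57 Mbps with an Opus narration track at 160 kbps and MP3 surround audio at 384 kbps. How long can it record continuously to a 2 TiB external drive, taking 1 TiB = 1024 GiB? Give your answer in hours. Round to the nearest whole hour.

270 hours

Audio total: 160 + 384 = 544 kbps = 0.544 Mbps.
Total bitrate: 17.57 + 0.544 = 18.114 Mbps.
Capacity: 2 TiB = 17,592,186 Mb.
Recording time: 17,592,186 / 18.114 = 971,193 s ≈ 270 hours.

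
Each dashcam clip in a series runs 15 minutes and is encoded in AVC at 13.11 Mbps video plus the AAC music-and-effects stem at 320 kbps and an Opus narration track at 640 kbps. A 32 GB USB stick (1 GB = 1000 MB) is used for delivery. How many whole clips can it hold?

15 min = 900 s
Audio total: 320 + 640 = 960 kbps = 0.960 Mbps.
Total bitrate: 14.070 Mbps.
Per item: 14.070 Mbps × 900 s = 12,663 Mb = 1,583 MB.
Capacity: 32 GB = 256,000 Mb; 20.22 items → 20 complete.

20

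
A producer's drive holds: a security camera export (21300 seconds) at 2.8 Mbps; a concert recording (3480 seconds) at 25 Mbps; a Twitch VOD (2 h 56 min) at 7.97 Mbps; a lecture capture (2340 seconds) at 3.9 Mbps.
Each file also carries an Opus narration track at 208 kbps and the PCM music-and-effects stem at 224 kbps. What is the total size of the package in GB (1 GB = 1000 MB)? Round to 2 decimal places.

Audio total: 208 + 224 = 432 kbps = 0.432 Mbps.
security camera export: 3.232 Mbps × 21300 s = 68841.6 Mb
concert recording: 25.432 Mbps × 3480 s = 88503.4 Mb
Twitch VOD: 8.402 Mbps × 10560 s = 88725.1 Mb
lecture capture: 4.332 Mbps × 2340 s = 10136.9 Mb
Total: 256207.0 Mb = 32025.9 MB.
= 32.03 GB.

32.03 GB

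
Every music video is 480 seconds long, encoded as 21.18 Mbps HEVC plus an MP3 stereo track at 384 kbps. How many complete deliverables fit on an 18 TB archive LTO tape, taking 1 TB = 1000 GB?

Audio: 384 kbps = 0.384 Mbps.
Total bitrate: 21.564 Mbps.
Per item: 21.564 Mbps × 480 s = 10,351 Mb = 1,294 MB.
Capacity: 18 TB = 144,000,000 Mb; 13912.08 items → 13912 complete.

13912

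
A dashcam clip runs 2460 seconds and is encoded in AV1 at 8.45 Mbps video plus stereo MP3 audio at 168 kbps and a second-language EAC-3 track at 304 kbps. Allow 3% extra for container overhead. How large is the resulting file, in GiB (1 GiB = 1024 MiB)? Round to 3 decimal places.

2.632 GiB

Audio total: 168 + 304 = 472 kbps = 0.472 Mbps.
Total bitrate: 8.45 + 0.472 = 8.922 Mbps.
Stream data: 8.922 Mbps × 2460 s = 21948.1 Mb.
With 3% container overhead: ×1.03.
22,607 Mb = 2,825,820,450 bytes ÷ 1,073,741,824 = 2.632 GiB.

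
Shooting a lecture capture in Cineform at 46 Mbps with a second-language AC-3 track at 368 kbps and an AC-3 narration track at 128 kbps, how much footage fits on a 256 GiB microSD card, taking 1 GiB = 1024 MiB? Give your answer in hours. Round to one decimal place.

Audio total: 368 + 128 = 496 kbps = 0.496 Mbps.
Total bitrate: 46 + 0.496 = 46.496 Mbps.
Capacity: 256 GiB = 2,199,023 Mb.
Recording time: 2,199,023 / 46.496 = 47,295 s ≈ 13.1 hours.

13.1 hours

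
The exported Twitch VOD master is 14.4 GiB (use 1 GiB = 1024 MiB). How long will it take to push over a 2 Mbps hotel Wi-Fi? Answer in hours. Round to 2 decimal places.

File: 14.4 GiB = 123695.1 Mb.
At 2 Mbps: 123695.1 / 2 = 61847.5 s ≈ 17.2 hours.

17.18 hours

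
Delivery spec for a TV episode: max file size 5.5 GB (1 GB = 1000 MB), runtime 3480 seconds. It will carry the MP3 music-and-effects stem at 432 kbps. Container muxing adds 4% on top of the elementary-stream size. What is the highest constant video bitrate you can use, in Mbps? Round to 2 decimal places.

Budget: 5.5 GB = 44000.0 Mb.
Stream payload after overhead: 44000.0 / 1.04 = 42307.7 Mb.
Total bitrate budget: 42307.7 Mb / 3480 s = 12.157 Mbps.
Audio: 432 kbps = 0.432 Mbps.
Video: 12.157 − 0.432 = 11.725 Mbps.

11.73 Mbps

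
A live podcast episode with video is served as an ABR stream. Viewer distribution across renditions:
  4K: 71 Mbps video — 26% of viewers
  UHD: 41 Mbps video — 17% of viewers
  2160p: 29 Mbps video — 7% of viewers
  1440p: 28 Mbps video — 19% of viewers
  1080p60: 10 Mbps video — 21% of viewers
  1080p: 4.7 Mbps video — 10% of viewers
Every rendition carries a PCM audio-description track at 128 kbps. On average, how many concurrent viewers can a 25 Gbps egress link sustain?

704

Audio: 128 kbps = 0.128 Mbps.
Average per-viewer bitrate: 0.26×71.128 + 0.17×41.128 + 0.07×29.128 + 0.19×28.128 + 0.21×10.128 + 0.10×4.828 = 35.478 Mbps.
25 Gbps = 25,000 Mbps; 25,000 / 35.478 = 704.66 → 704.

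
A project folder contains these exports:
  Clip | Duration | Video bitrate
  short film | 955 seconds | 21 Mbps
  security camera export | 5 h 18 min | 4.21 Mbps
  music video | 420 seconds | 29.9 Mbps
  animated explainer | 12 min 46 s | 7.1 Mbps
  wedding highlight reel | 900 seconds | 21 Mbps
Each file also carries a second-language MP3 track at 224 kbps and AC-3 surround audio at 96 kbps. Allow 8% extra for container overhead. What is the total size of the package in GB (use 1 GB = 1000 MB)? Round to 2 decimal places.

19.49 GB

Audio total: 224 + 96 = 320 kbps = 0.320 Mbps.
short film: 21.320 Mbps × 955 s × 1.08 = 21989.4 Mb
security camera export: 4.530 Mbps × 19080 s × 1.08 = 93347.0 Mb
music video: 30.220 Mbps × 420 s × 1.08 = 13707.8 Mb
animated explainer: 7.420 Mbps × 766 s × 1.08 = 6138.4 Mb
wedding highlight reel: 21.320 Mbps × 900 s × 1.08 = 20723.0 Mb
Total: 155905.7 Mb = 19488.2 MB.
= 19.49 GB.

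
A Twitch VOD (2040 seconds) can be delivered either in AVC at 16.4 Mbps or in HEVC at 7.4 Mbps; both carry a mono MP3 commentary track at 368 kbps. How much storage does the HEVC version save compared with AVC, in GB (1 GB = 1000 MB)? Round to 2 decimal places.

2.30 GB

Audio: 368 kbps = 0.368 Mbps.
AVC: 16.768 Mbps × 2040 s = 34206.7 Mb = 4.276 GB.
HEVC: 7.768 Mbps × 2040 s = 15846.7 Mb = 1.981 GB.
Saving: 4.276 − 1.981 = 2.295 GB.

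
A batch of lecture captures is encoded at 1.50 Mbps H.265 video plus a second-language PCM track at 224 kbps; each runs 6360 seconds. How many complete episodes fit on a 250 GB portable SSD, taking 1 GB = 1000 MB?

Audio: 224 kbps = 0.224 Mbps.
Total bitrate: 1.724 Mbps.
Per item: 1.724 Mbps × 6360 s = 10,965 Mb = 1,371 MB.
Capacity: 250 GB = 2,000,000 Mb; 182.40 items → 182 complete.

182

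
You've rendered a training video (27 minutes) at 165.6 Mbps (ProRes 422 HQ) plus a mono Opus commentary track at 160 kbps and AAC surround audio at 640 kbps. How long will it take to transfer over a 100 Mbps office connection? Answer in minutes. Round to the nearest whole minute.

27 min = 1620 s
Audio total: 160 + 640 = 800 kbps = 0.800 Mbps.
Total bitrate: 166.400 Mbps.
File: 166.400 Mbps × 1620 s = 269568.0 Mb.
At 100 Mbps: 269568.0 / 100 = 2695.7 s ≈ 44.9 minutes.

45 minutes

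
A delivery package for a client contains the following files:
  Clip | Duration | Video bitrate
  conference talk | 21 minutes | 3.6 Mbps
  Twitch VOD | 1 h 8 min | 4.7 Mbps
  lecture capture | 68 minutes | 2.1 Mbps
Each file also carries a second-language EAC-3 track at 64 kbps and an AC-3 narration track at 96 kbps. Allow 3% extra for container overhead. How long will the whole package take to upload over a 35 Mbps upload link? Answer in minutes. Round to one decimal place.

Audio total: 64 + 96 = 160 kbps = 0.160 Mbps.
conference talk: 3.760 Mbps × 1260 s × 1.03 = 4879.7 Mb
Twitch VOD: 4.860 Mbps × 4080 s × 1.03 = 20423.7 Mb
lecture capture: 2.260 Mbps × 4080 s × 1.03 = 9497.4 Mb
Total: 34800.8 Mb = 4350.1 MB.
At 35 Mbps: 34800.8 / 35 = 994 s ≈ 16.6 minutes.

16.6 minutes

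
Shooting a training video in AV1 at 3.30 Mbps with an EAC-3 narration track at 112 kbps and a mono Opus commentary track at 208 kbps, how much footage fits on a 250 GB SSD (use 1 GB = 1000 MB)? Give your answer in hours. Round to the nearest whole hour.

Audio total: 112 + 208 = 320 kbps = 0.320 Mbps.
Total bitrate: 3.30 + 0.320 = 3.620 Mbps.
Capacity: 250 GB = 2,000,000 Mb.
Recording time: 2,000,000 / 3.620 = 552,486 s ≈ 153 hours.

153 hours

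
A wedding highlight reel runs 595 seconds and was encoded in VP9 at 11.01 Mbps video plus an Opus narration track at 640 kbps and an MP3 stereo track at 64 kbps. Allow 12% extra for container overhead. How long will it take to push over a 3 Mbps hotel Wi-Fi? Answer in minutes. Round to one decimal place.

Audio total: 640 + 64 = 704 kbps = 0.704 Mbps.
Total bitrate: 11.714 Mbps.
File: 11.714 Mbps × 595 s = 6969.8 Mb.
With 12% container overhead: ×1.12. → 7806.2 Mb.
At 3 Mbps: 7806.2 / 3 = 2602.1 s ≈ 43.4 minutes.

43.4 minutes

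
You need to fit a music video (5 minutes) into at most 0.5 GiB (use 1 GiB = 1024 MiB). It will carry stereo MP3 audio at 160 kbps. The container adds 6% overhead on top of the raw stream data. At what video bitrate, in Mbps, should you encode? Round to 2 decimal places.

13.35 Mbps

Budget: 0.5 GiB = 4295.0 Mb.
Stream payload after overhead: 4295.0 / 1.06 = 4051.9 Mb.
5 min = 300 s
Total bitrate budget: 4051.9 Mb / 300 s = 13.506 Mbps.
Audio: 160 kbps = 0.160 Mbps.
Video: 13.506 − 0.160 = 13.346 Mbps.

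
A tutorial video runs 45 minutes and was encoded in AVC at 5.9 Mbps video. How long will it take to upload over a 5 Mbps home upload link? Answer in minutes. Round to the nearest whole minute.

45 min = 2700 s
File: 5.900 Mbps × 2700 s = 15930.0 Mb.
At 5 Mbps: 15930.0 / 5 = 3186.0 s ≈ 53.1 minutes.

53 minutes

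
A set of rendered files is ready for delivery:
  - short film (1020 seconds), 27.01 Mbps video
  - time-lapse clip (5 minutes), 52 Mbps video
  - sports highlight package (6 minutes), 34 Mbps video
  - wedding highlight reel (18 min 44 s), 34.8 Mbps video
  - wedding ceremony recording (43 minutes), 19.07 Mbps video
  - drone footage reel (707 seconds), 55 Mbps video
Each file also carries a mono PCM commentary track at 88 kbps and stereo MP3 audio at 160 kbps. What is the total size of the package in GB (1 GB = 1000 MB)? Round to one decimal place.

23.0 GB

Audio total: 88 + 160 = 248 kbps = 0.248 Mbps.
short film: 27.258 Mbps × 1020 s = 27803.2 Mb
time-lapse clip: 52.248 Mbps × 300 s = 15674.4 Mb
sports highlight package: 34.248 Mbps × 360 s = 12329.3 Mb
wedding highlight reel: 35.048 Mbps × 1124 s = 39394.0 Mb
wedding ceremony recording: 19.318 Mbps × 2580 s = 49840.4 Mb
drone footage reel: 55.248 Mbps × 707 s = 39060.3 Mb
Total: 184101.6 Mb = 23012.7 MB.
= 23.01 GB.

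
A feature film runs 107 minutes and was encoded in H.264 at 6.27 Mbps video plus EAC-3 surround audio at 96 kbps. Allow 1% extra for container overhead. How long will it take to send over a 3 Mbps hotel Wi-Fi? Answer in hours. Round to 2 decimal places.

107 min = 6420 s
Audio: 96 kbps = 0.096 Mbps.
Total bitrate: 6.366 Mbps.
File: 6.366 Mbps × 6420 s = 40869.7 Mb.
With 1% container overhead: ×1.01. → 41278.4 Mb.
At 3 Mbps: 41278.4 / 3 = 13759.5 s ≈ 3.82 hours.

3.82 hours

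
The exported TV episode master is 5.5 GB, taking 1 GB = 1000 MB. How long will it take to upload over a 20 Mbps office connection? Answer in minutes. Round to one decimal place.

File: 5.5 GB = 44000.0 Mb.
At 20 Mbps: 44000.0 / 20 = 2200.0 s ≈ 36.7 minutes.

36.7 minutes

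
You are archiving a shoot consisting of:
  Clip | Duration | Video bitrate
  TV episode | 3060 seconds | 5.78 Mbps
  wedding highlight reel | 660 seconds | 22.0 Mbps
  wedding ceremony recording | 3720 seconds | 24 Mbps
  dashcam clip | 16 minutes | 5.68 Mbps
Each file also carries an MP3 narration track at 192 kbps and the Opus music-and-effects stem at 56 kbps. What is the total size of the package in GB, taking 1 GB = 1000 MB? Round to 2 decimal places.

16.13 GB

Audio total: 192 + 56 = 248 kbps = 0.248 Mbps.
TV episode: 6.028 Mbps × 3060 s = 18445.7 Mb
wedding highlight reel: 22.248 Mbps × 660 s = 14683.7 Mb
wedding ceremony recording: 24.248 Mbps × 3720 s = 90202.6 Mb
dashcam clip: 5.928 Mbps × 960 s = 5690.9 Mb
Total: 129022.8 Mb = 16127.9 MB.
= 16.13 GB.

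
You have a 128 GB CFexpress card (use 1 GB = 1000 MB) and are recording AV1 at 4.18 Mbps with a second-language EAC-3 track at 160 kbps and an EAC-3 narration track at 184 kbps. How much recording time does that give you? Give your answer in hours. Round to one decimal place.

62.9 hours

Audio total: 160 + 184 = 344 kbps = 0.344 Mbps.
Total bitrate: 4.18 + 0.344 = 4.524 Mbps.
Capacity: 128 GB = 1,024,000 Mb.
Recording time: 1,024,000 / 4.524 = 226,348 s ≈ 62.9 hours.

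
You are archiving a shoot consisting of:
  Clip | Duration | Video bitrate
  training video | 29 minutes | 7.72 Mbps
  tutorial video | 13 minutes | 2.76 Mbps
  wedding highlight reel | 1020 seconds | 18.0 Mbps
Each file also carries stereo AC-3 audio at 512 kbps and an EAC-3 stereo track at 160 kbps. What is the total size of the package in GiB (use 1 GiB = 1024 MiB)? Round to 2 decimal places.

Audio total: 512 + 160 = 672 kbps = 0.672 Mbps.
training video: 8.392 Mbps × 1740 s = 14602.1 Mb
tutorial video: 3.432 Mbps × 780 s = 2677.0 Mb
wedding highlight reel: 18.672 Mbps × 1020 s = 19045.4 Mb
Total: 36324.5 Mb = 4540.6 MB.
= 4.229 GiB.

4.23 GiB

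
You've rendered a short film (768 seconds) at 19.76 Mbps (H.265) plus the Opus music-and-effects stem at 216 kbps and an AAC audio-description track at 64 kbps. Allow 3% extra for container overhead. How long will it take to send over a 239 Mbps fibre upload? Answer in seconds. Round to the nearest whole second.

Audio total: 216 + 64 = 280 kbps = 0.280 Mbps.
Total bitrate: 20.040 Mbps.
File: 20.040 Mbps × 768 s = 15390.7 Mb.
With 3% container overhead: ×1.03. → 15852.4 Mb.
At 239 Mbps: 15852.4 / 239 = 66.3 s ≈ 66.3 seconds.

66 seconds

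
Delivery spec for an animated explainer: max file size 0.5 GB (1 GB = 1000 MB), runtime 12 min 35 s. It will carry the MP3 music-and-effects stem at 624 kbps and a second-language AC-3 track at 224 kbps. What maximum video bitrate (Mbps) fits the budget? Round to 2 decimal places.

Budget: 0.5 GB = 4000.0 Mb.
12 min 35 s = 755 s
Total bitrate budget: 4000.0 Mb / 755 s = 5.298 Mbps.
Audio total: 624 + 224 = 848 kbps = 0.848 Mbps.
Video: 5.298 − 0.848 = 4.450 Mbps.

4.45 Mbps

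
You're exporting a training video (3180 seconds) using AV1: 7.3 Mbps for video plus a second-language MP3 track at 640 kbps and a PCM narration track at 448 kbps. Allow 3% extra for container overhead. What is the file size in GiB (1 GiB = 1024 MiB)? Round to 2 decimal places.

3.20 GiB

Audio total: 640 + 448 = 1088 kbps = 1.088 Mbps.
Total bitrate: 7.3 + 1.088 = 8.388 Mbps.
Stream data: 8.388 Mbps × 3180 s = 26673.8 Mb.
With 3% container overhead: ×1.03.
27,474 Mb = 3,434,256,900 bytes ÷ 1,073,741,824 = 3.198 GiB.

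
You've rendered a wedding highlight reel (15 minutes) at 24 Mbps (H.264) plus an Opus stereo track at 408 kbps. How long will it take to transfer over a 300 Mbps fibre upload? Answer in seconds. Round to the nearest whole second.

15 min = 900 s
Audio: 408 kbps = 0.408 Mbps.
Total bitrate: 24.408 Mbps.
File: 24.408 Mbps × 900 s = 21967.2 Mb.
At 300 Mbps: 21967.2 / 300 = 73.2 s ≈ 73.2 seconds.

73 seconds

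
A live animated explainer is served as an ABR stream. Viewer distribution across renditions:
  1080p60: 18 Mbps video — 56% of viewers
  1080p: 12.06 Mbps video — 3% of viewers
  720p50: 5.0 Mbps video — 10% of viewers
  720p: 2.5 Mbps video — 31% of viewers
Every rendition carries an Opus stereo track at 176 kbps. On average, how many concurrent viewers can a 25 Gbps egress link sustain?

2102

Audio: 176 kbps = 0.176 Mbps.
Average per-viewer bitrate: 0.56×18.176 + 0.03×12.236 + 0.10×5.176 + 0.31×2.676 = 11.893 Mbps.
25 Gbps = 25,000 Mbps; 25,000 / 11.893 = 2102.11 → 2102.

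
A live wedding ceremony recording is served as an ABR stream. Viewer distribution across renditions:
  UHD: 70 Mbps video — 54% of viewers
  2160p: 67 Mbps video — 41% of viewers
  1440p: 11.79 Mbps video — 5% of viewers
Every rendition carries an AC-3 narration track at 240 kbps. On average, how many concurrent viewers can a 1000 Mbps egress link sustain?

Audio: 240 kbps = 0.240 Mbps.
Average per-viewer bitrate: 0.54×70.240 + 0.41×67.240 + 0.05×12.030 = 66.100 Mbps.
1000 Mbps = 1,000 Mbps; 1,000 / 66.100 = 15.13 → 15.

15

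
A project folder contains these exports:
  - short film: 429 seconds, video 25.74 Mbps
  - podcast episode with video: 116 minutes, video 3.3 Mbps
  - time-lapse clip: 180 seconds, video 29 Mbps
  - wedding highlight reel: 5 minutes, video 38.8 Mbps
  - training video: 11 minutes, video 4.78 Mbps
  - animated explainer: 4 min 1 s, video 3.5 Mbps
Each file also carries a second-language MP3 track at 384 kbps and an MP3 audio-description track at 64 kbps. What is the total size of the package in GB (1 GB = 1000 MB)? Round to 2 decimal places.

Audio total: 384 + 64 = 448 kbps = 0.448 Mbps.
short film: 26.188 Mbps × 429 s = 11234.7 Mb
podcast episode with video: 3.748 Mbps × 6960 s = 26086.1 Mb
time-lapse clip: 29.448 Mbps × 180 s = 5300.6 Mb
wedding highlight reel: 39.248 Mbps × 300 s = 11774.4 Mb
training video: 5.228 Mbps × 660 s = 3450.5 Mb
animated explainer: 3.948 Mbps × 241 s = 951.5 Mb
Total: 58797.7 Mb = 7349.7 MB.
= 7.350 GB.

7.35 GB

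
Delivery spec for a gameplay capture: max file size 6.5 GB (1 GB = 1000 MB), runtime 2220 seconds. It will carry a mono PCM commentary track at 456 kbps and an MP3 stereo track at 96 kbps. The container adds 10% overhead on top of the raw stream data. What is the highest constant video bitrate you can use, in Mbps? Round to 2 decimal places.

20.74 Mbps

Budget: 6.5 GB = 52000.0 Mb.
Stream payload after overhead: 52000.0 / 1.10 = 47272.7 Mb.
Total bitrate budget: 47272.7 Mb / 2220 s = 21.294 Mbps.
Audio total: 456 + 96 = 552 kbps = 0.552 Mbps.
Video: 21.294 − 0.552 = 20.742 Mbps.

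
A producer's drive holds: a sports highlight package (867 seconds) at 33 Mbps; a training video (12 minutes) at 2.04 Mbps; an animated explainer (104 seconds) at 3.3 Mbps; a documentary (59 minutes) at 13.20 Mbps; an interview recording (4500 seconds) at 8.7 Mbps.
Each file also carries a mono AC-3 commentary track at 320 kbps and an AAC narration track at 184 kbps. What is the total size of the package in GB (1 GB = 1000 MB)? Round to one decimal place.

Audio total: 320 + 184 = 504 kbps = 0.504 Mbps.
sports highlight package: 33.504 Mbps × 867 s = 29048.0 Mb
training video: 2.544 Mbps × 720 s = 1831.7 Mb
animated explainer: 3.804 Mbps × 104 s = 395.6 Mb
documentary: 13.704 Mbps × 3540 s = 48512.2 Mb
interview recording: 9.204 Mbps × 4500 s = 41418.0 Mb
Total: 121205.4 Mb = 15150.7 MB.
= 15.15 GB.

15.2 GB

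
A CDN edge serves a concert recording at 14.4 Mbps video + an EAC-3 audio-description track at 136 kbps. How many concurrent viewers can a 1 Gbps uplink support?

68

Audio: 136 kbps = 0.136 Mbps.
Per-viewer media rate: 14.536 Mbps.
1 Gbps = 1,000 Mbps; 1,000 / 14.536 = 68.79 → 68 viewers.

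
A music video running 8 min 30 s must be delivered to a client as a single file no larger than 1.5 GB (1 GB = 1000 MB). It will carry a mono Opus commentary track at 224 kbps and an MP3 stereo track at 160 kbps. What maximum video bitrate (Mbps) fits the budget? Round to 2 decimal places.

Budget: 1.5 GB = 12000.0 Mb.
8 min 30 s = 510 s
Total bitrate budget: 12000.0 Mb / 510 s = 23.529 Mbps.
Audio total: 224 + 160 = 384 kbps = 0.384 Mbps.
Video: 23.529 − 0.384 = 23.145 Mbps.

23.15 Mbps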